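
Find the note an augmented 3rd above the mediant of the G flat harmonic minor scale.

D

The mediant of Gb harmonic minor is Bbb.
An augmented third (5 semitones) above Bbb lands on the letter D, giving D.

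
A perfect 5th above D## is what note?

A##

A fifth above D lands on the letter A.
A perfect fifth spans 7 semitones, so D## moves to pitch class 11. On the letter A that is A##.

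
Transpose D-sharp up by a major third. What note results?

A third above D lands on the letter F.
A major third spans 4 semitones, so D# moves to pitch class 7. On the letter F that is F##.

F##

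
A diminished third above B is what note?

Db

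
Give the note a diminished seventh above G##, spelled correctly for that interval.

F#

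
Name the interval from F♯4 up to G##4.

augmented second

Counting letters F–G gives a second.
F#→G## = 3 semitones, 1 wider than the major second (2), so augmented.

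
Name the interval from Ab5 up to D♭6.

Counting letters A–B–C–D gives a fourth.
Ab→Db = 5 semitones, exactly the perfect fourth.

perfect fourth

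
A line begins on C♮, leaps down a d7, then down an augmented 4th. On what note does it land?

A diminished seventh down from C is D# (letter D, 9 semitones down).
An augmented fourth down from D# is A (letter A, 6 semitones down).

A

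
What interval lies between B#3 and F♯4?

diminished fifth

Counting letters B–C–D–E–F gives a fifth.
B#→F# = 6 semitones, 1 narrower than the perfect fifth (7), so diminished.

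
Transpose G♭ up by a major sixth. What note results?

Eb

A sixth above G lands on the letter E.
A major sixth spans 9 semitones, so Gb moves to pitch class 3. On the letter E that is Eb.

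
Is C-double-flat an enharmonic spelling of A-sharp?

Cbb is pitch class 10; A# is pitch class 10.
All spellings map to pitch class 10, so they are enharmonically equivalent.

Yes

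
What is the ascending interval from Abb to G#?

The letter names run A→G, a span of 6 letter steps, so the interval is some kind of seventh.
Abb to G# is 13 semitones. A major seventh is 11, so 13 makes it doubly augmented.

doubly augmented seventh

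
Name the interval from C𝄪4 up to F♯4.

diminished fourth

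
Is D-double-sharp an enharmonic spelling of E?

Yes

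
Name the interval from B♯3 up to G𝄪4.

The letter names run B→G, a span of 5 letter steps, so the interval is some kind of sixth.
B# to G## is 9 semitones. A major sixth is 9, so 9 makes it major.

major sixth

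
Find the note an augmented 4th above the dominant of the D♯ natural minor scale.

The dominant of D# natural minor is A#.
An augmented fourth (6 semitones) above A# lands on the letter D, giving D##.

D##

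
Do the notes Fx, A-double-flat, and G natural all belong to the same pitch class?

Yes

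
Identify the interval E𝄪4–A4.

The letter names run E→A, a span of 3 letter steps, so the interval is some kind of fourth.
E## to A is 3 semitones. A perfect fourth is 5, so 3 makes it doubly diminished.

doubly diminished fourth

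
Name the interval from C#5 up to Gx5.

augmented fifth

Counting letters C–D–E–F–G gives a fifth.
C#→G## = 8 semitones, 1 wider than the perfect fifth (7), so augmented.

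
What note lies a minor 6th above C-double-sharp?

A#

C up a major sixth is A, so the target letter is A.
From C##, a minor sixth is 8 semitones up: A#.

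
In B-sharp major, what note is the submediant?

Degree 6 takes the letter 5 steps above B, which is G.
In major, degree 6 sits 9 semitones above the tonic. B# + 9 semitones is pitch class 9, spelled on G as G##.

G##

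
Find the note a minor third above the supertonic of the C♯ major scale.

F#

The supertonic of C# major is D#.
A minor third (3 semitones) above D# lands on the letter F, giving F#.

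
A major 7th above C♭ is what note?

C up a major seventh is B, so the target letter is B.
From Cb, a major seventh is 11 semitones up: Bb.

Bb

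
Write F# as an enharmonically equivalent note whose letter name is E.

E##

Plain E sits 2 semitones below F#, so on the letter E the same pitch needs a double sharp: E##.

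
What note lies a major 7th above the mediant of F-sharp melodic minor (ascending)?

G#

The mediant of F# melodic minor (ascending) is A.
A major seventh (11 semitones) above A lands on the letter G, giving G#.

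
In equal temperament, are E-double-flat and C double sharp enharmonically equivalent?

Yes

Ebb = pitch class 2 and C## = pitch class 2 — the same pitch class, so they are enharmonic equivalents.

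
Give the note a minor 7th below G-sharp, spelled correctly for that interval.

A seventh below G lands on the letter A.
A minor seventh spans 10 semitones, so G# moves to pitch class 10. On the letter A that is A#.

A#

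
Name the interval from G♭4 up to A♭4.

Counting letters G–A gives a second.
Gb→Ab = 2 semitones, exactly the major second.

major second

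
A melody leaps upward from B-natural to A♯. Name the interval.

major seventh

The letter names run B→A, a span of 6 letter steps, so the interval is some kind of seventh.
B to A# is 11 semitones. A major seventh is 11, so 11 makes it major.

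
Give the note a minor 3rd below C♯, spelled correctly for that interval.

A#

A third below C lands on the letter A.
A minor third spans 3 semitones, so C# moves to pitch class 10. On the letter A that is A#.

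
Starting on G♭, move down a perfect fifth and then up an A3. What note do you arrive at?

A perfect fifth down from Gb is Cb (letter C, 7 semitones down).
An augmented third up from Cb is E (letter E, 5 semitones up).

E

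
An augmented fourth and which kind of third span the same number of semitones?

An augmented fourth spans 6 semitones.
A third spanning 6 semitones is doubly augmented (the major third is 4).

doubly augmented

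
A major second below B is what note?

B down a major second is A, so the target letter is A.
From B, a major second is 2 semitones down: A.

A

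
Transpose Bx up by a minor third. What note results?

D##

A third above B lands on the letter D.
A minor third spans 3 semitones, so B## moves to pitch class 4. On the letter D that is D##.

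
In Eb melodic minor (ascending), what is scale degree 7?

Degree 7 takes the letter 6 steps above E, which is D.
In melodic minor (ascending), degree 7 sits 11 semitones above the tonic. Eb + 11 semitones is pitch class 2, spelled on D as D.

D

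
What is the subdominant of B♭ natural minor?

Eb

Degree 4 takes the letter 3 steps above B, which is E.
In natural minor, degree 4 sits 5 semitones above the tonic. Bb + 5 semitones is pitch class 3, spelled on E as Eb.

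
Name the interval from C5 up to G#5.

augmented fifth

The letter names run C→G, a span of 4 letter steps, so the interval is some kind of fifth.
C to G# is 8 semitones. A perfect fifth is 7, so 8 makes it augmented.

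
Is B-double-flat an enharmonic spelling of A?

Yes

Bbb is pitch class 9; A is pitch class 9.
All spellings map to pitch class 9, so they are enharmonically equivalent.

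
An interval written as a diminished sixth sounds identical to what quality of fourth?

doubly augmented

A diminished sixth spans 7 semitones.
A fourth spanning 7 semitones is doubly augmented (the perfect fourth is 5).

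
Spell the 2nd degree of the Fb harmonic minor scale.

Degree 2 takes the letter 1 step above F, which is G.
In harmonic minor, degree 2 sits 2 semitones above the tonic. Fb + 2 semitones is pitch class 6, spelled on G as Gb.

Gb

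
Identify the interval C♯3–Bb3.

diminished seventh

The letter names run C→B, a span of 6 letter steps, so the interval is some kind of seventh.
C# to Bb is 9 semitones. A major seventh is 11, so 9 makes it diminished.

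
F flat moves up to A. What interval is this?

The letter names run F→A, a span of 2 letter steps, so the interval is some kind of third.
Fb to A is 5 semitones. A major third is 4, so 5 makes it augmented.

augmented third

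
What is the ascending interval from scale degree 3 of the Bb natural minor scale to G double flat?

diminished fourth

Scale degree 3 of Bb natural minor is Db.
Db up to Gbb: letters D→G make it a fourth; 4 semitones makes it diminished.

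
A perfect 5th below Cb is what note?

C down a perfect fifth is F, so the target letter is F.
From Cb, a perfect fifth is 7 semitones down: Fb.

Fb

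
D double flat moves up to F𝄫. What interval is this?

Counting letters D–E–F gives a third.
Dbb→Fbb = 3 semitones, 1 narrower than the major third (4), so minor.

minor third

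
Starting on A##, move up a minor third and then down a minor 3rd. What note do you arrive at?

A##

A minor third up from A## is C## (letter C, 3 semitones up).
A minor third down from C## is A## (letter A, 3 semitones down).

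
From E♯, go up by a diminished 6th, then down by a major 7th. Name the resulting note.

A diminished sixth up from E# is C (letter C, 7 semitones up).
A major seventh down from C is Db (letter D, 11 semitones down).

Db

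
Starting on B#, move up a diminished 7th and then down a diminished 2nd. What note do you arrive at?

G##

A diminished seventh up from B# is A (letter A, 9 semitones up).
A diminished second down from A is G## (letter G, 0 semitones down).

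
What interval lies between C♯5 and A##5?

augmented sixth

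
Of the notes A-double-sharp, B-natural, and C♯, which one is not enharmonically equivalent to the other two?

C#

In 12-tone equal temperament, enharmonic equivalents share a pitch class. A## is pitch class 11; B is pitch class 11; C# is pitch class 1.
A## and B share pitch class 11, while C# is pitch class 1.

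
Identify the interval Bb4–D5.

The letter names run B→D, a span of 2 letter steps, so the interval is some kind of third.
Bb to D is 4 semitones. A major third is 4, so 4 makes it major.

major third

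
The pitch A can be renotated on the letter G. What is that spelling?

G##

A is pitch class 9. The letter G alone is pitch class 7.
To reach pitch class 9 from G requires an offset of +2 semitones, i.e. double sharp: G##.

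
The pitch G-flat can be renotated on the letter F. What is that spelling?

F#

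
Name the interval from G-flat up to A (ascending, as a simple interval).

Counting letters G–A gives a second.
Gb→A = 3 semitones, 1 wider than the major second (2), so augmented.

augmented second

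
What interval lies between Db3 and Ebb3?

The letter names run D→E, a span of 1 letter step, so the interval is some kind of second.
Db to Ebb is 1 semitone. A major second is 2, so 1 makes it minor.

minor second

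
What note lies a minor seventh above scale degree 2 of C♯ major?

C#

Scale degree 2 of C# major is D#.
A minor seventh (10 semitones) above D# lands on the letter C, giving C#.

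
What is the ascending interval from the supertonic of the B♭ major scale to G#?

augmented fifth

The supertonic of Bb major is C.
C up to G#: letters C→G make it a fifth; 8 semitones makes it augmented.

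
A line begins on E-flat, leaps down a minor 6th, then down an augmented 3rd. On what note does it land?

A minor sixth down from Eb is G (letter G, 8 semitones down).
An augmented third down from G is Ebb (letter E, 5 semitones down).

Ebb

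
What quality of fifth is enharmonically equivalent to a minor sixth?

augmented

A minor sixth spans 8 semitones.
A fifth spanning 8 semitones is augmented (the perfect fifth is 7).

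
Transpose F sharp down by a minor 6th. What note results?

F down a major sixth is Ab, so the target letter is A.
From F#, a minor sixth is 8 semitones down: A#.

A#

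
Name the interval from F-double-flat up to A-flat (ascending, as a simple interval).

augmented third

The letter names run F→A, a span of 2 letter steps, so the interval is some kind of third.
Fbb to Ab is 5 semitones. A major third is 4, so 5 makes it augmented.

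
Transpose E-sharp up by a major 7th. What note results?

D##

E up a major seventh is D#, so the target letter is D.
From E#, a major seventh is 11 semitones up: D##.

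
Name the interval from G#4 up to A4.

The letter names run G→A, a span of 1 letter step, so the interval is some kind of second.
G# to A is 1 semitone. A major second is 2, so 1 makes it minor.

minor second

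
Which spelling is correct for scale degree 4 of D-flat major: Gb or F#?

Gb

Each scale degree takes a distinct letter name. Degree 4 of a scale on D must use the letter G.
Gb and F# are enharmonically the same pitch, but only Gb uses the letter G, so it is the correct spelling here.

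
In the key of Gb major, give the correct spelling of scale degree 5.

Degree 5 takes the letter 4 steps above G, which is D.
In major, degree 5 sits 7 semitones above the tonic. Gb + 7 semitones is pitch class 1, spelled on D as Db.

Db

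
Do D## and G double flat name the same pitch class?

No

D## is pitch class 4; Gbb is pitch class 5.
The pitch classes differ (4 vs. 5), so they are not enharmonic equivalents.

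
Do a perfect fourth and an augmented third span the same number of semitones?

A perfect fourth spans 5 semitones; an augmented third spans 5.
They are enharmonically equivalent.

Yes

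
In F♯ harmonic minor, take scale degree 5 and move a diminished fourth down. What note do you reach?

G##

Scale degree 5 of F# harmonic minor is C#.
A diminished fourth (4 semitones) below C# lands on the letter G, giving G##.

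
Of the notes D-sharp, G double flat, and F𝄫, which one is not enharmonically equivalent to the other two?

Gbb

In 12-tone equal temperament, enharmonic equivalents share a pitch class. D# is pitch class 3; Gbb is pitch class 5; Fbb is pitch class 3.
D# and Fbb share pitch class 3, while Gbb is pitch class 5.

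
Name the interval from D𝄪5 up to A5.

doubly diminished fifth

Counting letters D–E–F–G–A gives a fifth.
D##→A = 5 semitones, 2 narrower than the perfect fifth (7), so doubly diminished.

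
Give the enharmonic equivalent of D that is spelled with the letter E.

Plain E sits 2 semitones above D, so on the letter E the same pitch needs a double flat: Ebb.

Ebb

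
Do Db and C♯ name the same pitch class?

Yes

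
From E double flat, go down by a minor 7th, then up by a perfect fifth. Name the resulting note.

Cb

A minor seventh down from Ebb is Fb (letter F, 10 semitones down).
A perfect fifth up from Fb is Cb (letter C, 7 semitones up).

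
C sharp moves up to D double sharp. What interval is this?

Counting letters C–D gives a second.
C#→D## = 3 semitones, 1 wider than the major second (2), so augmented.

augmented second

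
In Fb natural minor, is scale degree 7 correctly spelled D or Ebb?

Ebb

Each scale degree takes a distinct letter name. Degree 7 of a scale on F must use the letter E.
Ebb and D are enharmonically the same pitch, but only Ebb uses the letter E, so it is the correct spelling here.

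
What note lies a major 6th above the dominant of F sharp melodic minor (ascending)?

A#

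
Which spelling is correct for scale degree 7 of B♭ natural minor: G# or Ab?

Each scale degree takes a distinct letter name. Degree 7 of a scale on B must use the letter A.
Ab and G# are enharmonically the same pitch, but only Ab uses the letter A, so it is the correct spelling here.

Ab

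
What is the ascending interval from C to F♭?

The letter names run C→F, a span of 3 letter steps, so the interval is some kind of fourth.
C to Fb is 4 semitones. A perfect fourth is 5, so 4 makes it diminished.

diminished fourth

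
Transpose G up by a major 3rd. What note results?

G up a major third is B, so the target letter is B.
From G, a major third is 4 semitones up: B.

B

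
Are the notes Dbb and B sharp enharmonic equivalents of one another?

Yes

Dbb = pitch class 0 and B# = pitch class 0 — the same pitch class, so they are enharmonic equivalents.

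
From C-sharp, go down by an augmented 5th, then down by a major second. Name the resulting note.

An augmented fifth down from C# is F (letter F, 8 semitones down).
A major second down from F is Eb (letter E, 2 semitones down).

Eb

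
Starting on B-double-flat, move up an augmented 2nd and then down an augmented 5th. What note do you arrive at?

An augmented second up from Bbb is C (letter C, 3 semitones up).
An augmented fifth down from C is Fb (letter F, 8 semitones down).

Fb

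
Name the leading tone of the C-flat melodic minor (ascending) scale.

Bb

The Cb melodic minor (ascending) scale runs Cb Db Ebb Fb Gb Ab Bb.
Degree 7 is Bb.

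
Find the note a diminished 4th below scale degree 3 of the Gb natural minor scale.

F

Scale degree 3 of Gb natural minor is Bbb.
A diminished fourth (4 semitones) below Bbb lands on the letter F, giving F.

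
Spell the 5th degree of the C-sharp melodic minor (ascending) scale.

Degree 5 takes the letter 4 steps above C, which is G.
In melodic minor (ascending), degree 5 sits 7 semitones above the tonic. C# + 7 semitones is pitch class 8, spelled on G as G#.

G#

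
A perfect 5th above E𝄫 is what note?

A fifth above E lands on the letter B.
A perfect fifth spans 7 semitones, so Ebb moves to pitch class 9. On the letter B that is Bbb.

Bbb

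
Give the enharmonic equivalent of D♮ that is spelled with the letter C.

C##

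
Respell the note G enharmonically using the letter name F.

F##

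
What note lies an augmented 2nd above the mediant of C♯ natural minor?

The mediant of C# natural minor is E.
An augmented second (3 semitones) above E lands on the letter F, giving F##.

F##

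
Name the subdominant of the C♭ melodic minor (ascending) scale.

Fb

The Cb melodic minor (ascending) scale runs Cb Db Ebb Fb Gb Ab Bb.
Degree 4 is Fb.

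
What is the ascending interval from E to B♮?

Counting letters E–F–G–A–B gives a fifth.
E→B = 7 semitones, exactly the perfect fifth.

perfect fifth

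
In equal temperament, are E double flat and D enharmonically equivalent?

Ebb = pitch class 2 and D = pitch class 2 — the same pitch class, so they are enharmonic equivalents.

Yes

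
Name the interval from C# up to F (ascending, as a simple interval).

diminished fourth

Counting letters C–D–E–F gives a fourth.
C#→F = 4 semitones, 1 narrower than the perfect fourth (5), so diminished.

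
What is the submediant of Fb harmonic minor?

Degree 6 takes the letter 5 steps above F, which is D.
In harmonic minor, degree 6 sits 8 semitones above the tonic. Fb + 8 semitones is pitch class 0, spelled on D as Dbb.

Dbb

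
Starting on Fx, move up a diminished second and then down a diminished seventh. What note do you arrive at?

A diminished second up from F## is G (letter G, 0 semitones up).
A diminished seventh down from G is A# (letter A, 9 semitones down).

A#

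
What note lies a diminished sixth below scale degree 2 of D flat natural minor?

Scale degree 2 of Db natural minor is Eb.
A diminished sixth (7 semitones) below Eb lands on the letter G, giving G#.

G#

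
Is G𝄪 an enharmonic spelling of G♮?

No

G## is pitch class 9; G is pitch class 7.
The pitch classes differ (9 vs. 7), so they are not enharmonic equivalents.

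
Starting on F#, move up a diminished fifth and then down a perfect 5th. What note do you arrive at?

A diminished fifth up from F# is C (letter C, 6 semitones up).
A perfect fifth down from C is F (letter F, 7 semitones down).

F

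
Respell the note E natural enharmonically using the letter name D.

E is pitch class 4. The letter D alone is pitch class 2.
To reach pitch class 4 from D requires an offset of +2 semitones, i.e. double sharp: D##.

D##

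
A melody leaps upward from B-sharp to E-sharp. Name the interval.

perfect fourth

Counting letters B–C–D–E gives a fourth.
B#→E# = 5 semitones, exactly the perfect fourth.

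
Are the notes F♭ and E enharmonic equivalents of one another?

Fb is pitch class 4; E is pitch class 4.
All spellings map to pitch class 4, so they are enharmonically equivalent.

Yes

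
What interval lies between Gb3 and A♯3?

doubly augmented second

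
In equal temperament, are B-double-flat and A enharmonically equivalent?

Bbb = pitch class 9 and A = pitch class 9 — the same pitch class, so they are enharmonic equivalents.

Yes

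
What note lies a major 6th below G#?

B

G down a major sixth is Bb, so the target letter is B.
From G#, a major sixth is 9 semitones down: B.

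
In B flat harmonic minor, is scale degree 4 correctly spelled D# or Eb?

Each scale degree takes a distinct letter name. Degree 4 of a scale on B must use the letter E.
Eb and D# are enharmonically the same pitch, but only Eb uses the letter E, so it is the correct spelling here.

Eb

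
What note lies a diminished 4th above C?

A fourth above C lands on the letter F.
A diminished fourth spans 4 semitones, so C moves to pitch class 4. On the letter F that is Fb.

Fb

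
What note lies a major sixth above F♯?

F up a major sixth is D, so the target letter is D.
From F#, a major sixth is 9 semitones up: D#.

D#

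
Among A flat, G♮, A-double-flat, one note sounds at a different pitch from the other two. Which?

Ab

In 12-tone equal temperament, enharmonic equivalents share a pitch class. Ab is pitch class 8; G is pitch class 7; Abb is pitch class 7.
G and Abb share pitch class 7, while Ab is pitch class 8.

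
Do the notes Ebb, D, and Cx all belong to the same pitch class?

Ebb is pitch class 2; D is pitch class 2; C## is pitch class 2.
All spellings map to pitch class 2, so they are enharmonically equivalent.

Yes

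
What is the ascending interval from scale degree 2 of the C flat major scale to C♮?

Scale degree 2 of Cb major is Db.
Db up to C: letters D→C make it a seventh; 11 semitones makes it major.

major seventh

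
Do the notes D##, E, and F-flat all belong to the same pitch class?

Yes

D## = pitch class 4 and E = pitch class 4 and Fb = pitch class 4 — the same pitch class, so they are enharmonic equivalents.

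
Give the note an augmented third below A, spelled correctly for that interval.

Fb

A third below A lands on the letter F.
An augmented third spans 5 semitones, so A moves to pitch class 4. On the letter F that is Fb.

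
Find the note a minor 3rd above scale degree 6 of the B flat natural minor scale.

Bbb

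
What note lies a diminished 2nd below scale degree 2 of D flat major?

Scale degree 2 of Db major is Eb.
A diminished second (0 semitones) below Eb lands on the letter D, giving D#.

D#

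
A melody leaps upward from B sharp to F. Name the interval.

doubly diminished fifth

The letter names run B→F, a span of 4 letter steps, so the interval is some kind of fifth.
B# to F is 5 semitones. A perfect fifth is 7, so 5 makes it doubly diminished.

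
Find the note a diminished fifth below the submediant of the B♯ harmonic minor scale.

C##

The submediant of B# harmonic minor is G#.
A diminished fifth (6 semitones) below G# lands on the letter C, giving C##.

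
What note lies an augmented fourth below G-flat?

Dbb

A fourth below G lands on the letter D.
An augmented fourth spans 6 semitones, so Gb moves to pitch class 0. On the letter D that is Dbb.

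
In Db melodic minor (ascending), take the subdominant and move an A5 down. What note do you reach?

Cbb

The subdominant of Db melodic minor (ascending) is Gb.
An augmented fifth (8 semitones) below Gb lands on the letter C, giving Cbb.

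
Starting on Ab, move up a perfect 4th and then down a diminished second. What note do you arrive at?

A perfect fourth up from Ab is Db (letter D, 5 semitones up).
A diminished second down from Db is C# (letter C, 0 semitones down).

C#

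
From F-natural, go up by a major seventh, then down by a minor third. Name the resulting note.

C#

A major seventh up from F is E (letter E, 11 semitones up).
A minor third down from E is C# (letter C, 3 semitones down).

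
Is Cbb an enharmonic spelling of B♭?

Cbb is pitch class 10; Bb is pitch class 10.
All spellings map to pitch class 10, so they are enharmonically equivalent.

Yes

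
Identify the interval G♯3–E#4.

Counting letters G–A–B–C–D–E gives a sixth.
G#→E# = 9 semitones, exactly the major sixth.

major sixth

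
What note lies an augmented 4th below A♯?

E

A down a perfect fourth is E, so the target letter is E.
From A#, an augmented fourth is 6 semitones down: E.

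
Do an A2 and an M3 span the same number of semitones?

An augmented second spans 3 semitones; a major third spans 4.
The spans differ, so they are not enharmonic equivalents.

No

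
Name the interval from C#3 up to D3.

The letter names run C→D, a span of 1 letter step, so the interval is some kind of second.
C# to D is 1 semitone. A major second is 2, so 1 makes it minor.

minor second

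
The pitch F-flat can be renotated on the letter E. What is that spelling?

Plain E sits at the same pitch as Fb, so on the letter E the same pitch needs a natural: E.

E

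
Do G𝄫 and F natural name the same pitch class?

Yes

Gbb = pitch class 5 and F = pitch class 5 — the same pitch class, so they are enharmonic equivalents.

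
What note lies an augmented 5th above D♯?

A##

D up a perfect fifth is A, so the target letter is A.
From D#, an augmented fifth is 8 semitones up: A##.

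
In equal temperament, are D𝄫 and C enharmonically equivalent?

Yes

Dbb is pitch class 0; C is pitch class 0.
All spellings map to pitch class 0, so they are enharmonically equivalent.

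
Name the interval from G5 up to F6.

Counting letters G–A–B–C–D–E–F gives a seventh.
G→F = 10 semitones, 1 narrower than the major seventh (11), so minor.

minor seventh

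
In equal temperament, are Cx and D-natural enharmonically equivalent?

Yes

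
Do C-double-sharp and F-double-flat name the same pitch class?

No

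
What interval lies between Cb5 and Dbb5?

minor second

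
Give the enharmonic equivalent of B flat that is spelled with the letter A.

Bb is pitch class 10. The letter A alone is pitch class 9.
To reach pitch class 10 from A requires an offset of +1 semitone, i.e. sharp: A#.

A#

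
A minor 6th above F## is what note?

A sixth above F lands on the letter D.
A minor sixth spans 8 semitones, so F## moves to pitch class 3. On the letter D that is D#.

D#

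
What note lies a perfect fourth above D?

A fourth above D lands on the letter G.
A perfect fourth spans 5 semitones, so D moves to pitch class 7. On the letter G that is G.

G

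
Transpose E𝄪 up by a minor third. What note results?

A third above E lands on the letter G.
A minor third spans 3 semitones, so E## moves to pitch class 9. On the letter G that is G##.

G##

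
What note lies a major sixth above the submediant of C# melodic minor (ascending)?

The submediant of C# melodic minor (ascending) is A#.
A major sixth (9 semitones) above A# lands on the letter F, giving F##.

F##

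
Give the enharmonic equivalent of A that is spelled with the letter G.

A is pitch class 9. The letter G alone is pitch class 7.
To reach pitch class 9 from G requires an offset of +2 semitones, i.e. double sharp: G##.

G##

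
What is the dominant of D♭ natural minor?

Degree 5 takes the letter 4 steps above D, which is A.
In natural minor, degree 5 sits 7 semitones above the tonic. Db + 7 semitones is pitch class 8, spelled on A as Ab.

Ab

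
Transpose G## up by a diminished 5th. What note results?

D#

A fifth above G lands on the letter D.
A diminished fifth spans 6 semitones, so G## moves to pitch class 3. On the letter D that is D#.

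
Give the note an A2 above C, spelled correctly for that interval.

D#

A second above C lands on the letter D.
An augmented second spans 3 semitones, so C moves to pitch class 3. On the letter D that is D#.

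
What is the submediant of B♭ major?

G

Degree 6 takes the letter 5 steps above B, which is G.
In major, degree 6 sits 9 semitones above the tonic. Bb + 9 semitones is pitch class 7, spelled on G as G.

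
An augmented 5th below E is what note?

Ab

A fifth below E lands on the letter A.
An augmented fifth spans 8 semitones, so E moves to pitch class 8. On the letter A that is Ab.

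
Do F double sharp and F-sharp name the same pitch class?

No

Two spellings are enharmonically equivalent only if they share a pitch class.
Here F## → 7, F# → 6; 6 ≠ 7, so they are not.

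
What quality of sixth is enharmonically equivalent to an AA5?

major

A doubly augmented fifth spans 9 semitones.
A sixth spanning 9 semitones is major (the major sixth is 9).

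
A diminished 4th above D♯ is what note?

G

D up a perfect fourth is G, so the target letter is G.
From D#, a diminished fourth is 4 semitones up: G.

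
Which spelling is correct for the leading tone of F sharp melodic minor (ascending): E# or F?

Each scale degree takes a distinct letter name. Degree 7 of a scale on F must use the letter E.
E# and F are enharmonically the same pitch, but only E# uses the letter E, so it is the correct spelling here.

E#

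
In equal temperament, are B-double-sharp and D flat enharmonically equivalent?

B## = pitch class 1 and Db = pitch class 1 — the same pitch class, so they are enharmonic equivalents.

Yes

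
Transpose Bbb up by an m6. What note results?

Gbb

B up a major sixth is G#, so the target letter is G.
From Bbb, a minor sixth is 8 semitones up: Gbb.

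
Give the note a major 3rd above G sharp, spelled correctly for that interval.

B#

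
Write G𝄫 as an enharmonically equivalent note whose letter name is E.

E#

Plain E sits 1 semitone below Gbb, so on the letter E the same pitch needs a sharp: E#.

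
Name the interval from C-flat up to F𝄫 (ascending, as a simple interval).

The letter names run C→F, a span of 3 letter steps, so the interval is some kind of fourth.
Cb to Fbb is 4 semitones. A perfect fourth is 5, so 4 makes it diminished.

diminished fourth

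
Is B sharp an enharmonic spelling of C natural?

Yes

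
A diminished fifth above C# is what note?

G

C up a perfect fifth is G, so the target letter is G.
From C#, a diminished fifth is 6 semitones up: G.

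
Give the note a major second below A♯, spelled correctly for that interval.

G#

A second below A lands on the letter G.
A major second spans 2 semitones, so A# moves to pitch class 8. On the letter G that is G#.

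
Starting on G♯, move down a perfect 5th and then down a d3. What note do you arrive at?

A perfect fifth down from G# is C# (letter C, 7 semitones down).
A diminished third down from C# is A## (letter A, 2 semitones down).

A##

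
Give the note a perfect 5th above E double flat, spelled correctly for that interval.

A fifth above E lands on the letter B.
A perfect fifth spans 7 semitones, so Ebb moves to pitch class 9. On the letter B that is Bbb.

Bbb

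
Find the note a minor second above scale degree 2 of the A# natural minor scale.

Scale degree 2 of A# natural minor is B#.
A minor second (1 semitone) above B# lands on the letter C, giving C#.

C#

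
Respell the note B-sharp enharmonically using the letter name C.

B# is pitch class 0. The letter C alone is pitch class 0.
Pitch class 0 on C needs no accidental: C.

C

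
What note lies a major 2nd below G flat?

Fb

G down a major second is F, so the target letter is F.
From Gb, a major second is 2 semitones down: Fb.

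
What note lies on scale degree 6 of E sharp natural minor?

C#

Degree 6 takes the letter 5 steps above E, which is C.
In natural minor, degree 6 sits 8 semitones above the tonic. E# + 8 semitones is pitch class 1, spelled on C as C#.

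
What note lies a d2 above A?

Bbb

A second above A lands on the letter B.
A diminished second spans 0 semitones, so A moves to pitch class 9. On the letter B that is Bbb.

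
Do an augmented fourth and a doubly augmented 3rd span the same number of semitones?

Yes

An augmented fourth spans 6 semitones; a doubly augmented third spans 6.
They are enharmonically equivalent.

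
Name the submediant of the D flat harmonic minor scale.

Bbb

The Db harmonic minor scale runs Db Eb Fb Gb Ab Bbb C.
Degree 6 is Bbb.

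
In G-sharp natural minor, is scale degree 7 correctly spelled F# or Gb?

F#

Each scale degree takes a distinct letter name. Degree 7 of a scale on G must use the letter F.
F# and Gb are enharmonically the same pitch, but only F# uses the letter F, so it is the correct spelling here.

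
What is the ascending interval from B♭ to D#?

augmented third

Counting letters B–C–D gives a third.
Bb→D# = 5 semitones, 1 wider than the major third (4), so augmented.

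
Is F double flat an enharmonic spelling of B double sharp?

Two spellings are enharmonically equivalent only if they share a pitch class.
Here Fbb → 3, B## → 1; 1 ≠ 3, so they are not.

No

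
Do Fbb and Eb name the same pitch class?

Fbb = pitch class 3 and Eb = pitch class 3 — the same pitch class, so they are enharmonic equivalents.

Yes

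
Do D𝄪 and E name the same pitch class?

Yes

D## = pitch class 4 and E = pitch class 4 — the same pitch class, so they are enharmonic equivalents.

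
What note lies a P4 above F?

Bb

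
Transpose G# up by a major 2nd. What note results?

A second above G lands on the letter A.
A major second spans 2 semitones, so G# moves to pitch class 10. On the letter A that is A#.

A#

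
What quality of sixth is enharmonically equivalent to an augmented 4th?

doubly diminished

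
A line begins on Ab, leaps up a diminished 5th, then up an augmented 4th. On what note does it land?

Ab

A diminished fifth up from Ab is Ebb (letter E, 6 semitones up).
An augmented fourth up from Ebb is Ab (letter A, 6 semitones up).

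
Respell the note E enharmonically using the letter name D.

D##

Plain D sits 2 semitones below E, so on the letter D the same pitch needs a double sharp: D##.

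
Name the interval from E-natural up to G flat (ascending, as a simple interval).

diminished third

Counting letters E–F–G gives a third.
E→Gb = 2 semitones, 2 narrower than the major third (4), so diminished.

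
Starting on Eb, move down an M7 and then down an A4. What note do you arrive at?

Cbb

A major seventh down from Eb is Fb (letter F, 11 semitones down).
An augmented fourth down from Fb is Cbb (letter C, 6 semitones down).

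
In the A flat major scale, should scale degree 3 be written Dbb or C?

C

Each scale degree takes a distinct letter name. Degree 3 of a scale on A must use the letter C.
C and Dbb are enharmonically the same pitch, but only C uses the letter C, so it is the correct spelling here.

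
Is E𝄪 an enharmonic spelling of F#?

Yes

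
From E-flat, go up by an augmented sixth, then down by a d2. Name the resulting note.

B##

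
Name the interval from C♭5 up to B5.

Counting letters C–D–E–F–G–A–B gives a seventh.
Cb→B = 12 semitones, 1 wider than the major seventh (11), so augmented.

augmented seventh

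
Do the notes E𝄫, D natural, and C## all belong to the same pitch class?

Ebb is pitch class 2; D is pitch class 2; C## is pitch class 2.
All spellings map to pitch class 2, so they are enharmonically equivalent.

Yes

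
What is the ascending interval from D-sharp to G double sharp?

The letter names run D→G, a span of 3 letter steps, so the interval is some kind of fourth.
D# to G## is 6 semitones. A perfect fourth is 5, so 6 makes it augmented.

augmented fourth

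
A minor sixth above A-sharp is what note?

F#

A sixth above A lands on the letter F.
A minor sixth spans 8 semitones, so A# moves to pitch class 6. On the letter F that is F#.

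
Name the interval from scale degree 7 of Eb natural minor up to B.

augmented sixth

Scale degree 7 of Eb natural minor is Db.
Db up to B: letters D→B make it a sixth; 10 semitones makes it augmented.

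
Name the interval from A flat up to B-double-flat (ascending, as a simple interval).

The letter names run A→B, a span of 1 letter step, so the interval is some kind of second.
Ab to Bbb is 1 semitone. A major second is 2, so 1 makes it minor.

minor second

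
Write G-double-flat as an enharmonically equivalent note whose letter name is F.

Gbb is pitch class 5. The letter F alone is pitch class 5.
Pitch class 5 on F needs no accidental: F.

F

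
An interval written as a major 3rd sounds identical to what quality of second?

doubly augmented

A major third spans 4 semitones.
A second spanning 4 semitones is doubly augmented (the major second is 2).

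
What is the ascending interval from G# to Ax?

augmented second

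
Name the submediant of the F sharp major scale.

The F# major scale runs F# G# A# B C# D# E#.
Degree 6 is D#.

D#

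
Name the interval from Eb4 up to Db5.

minor seventh

The letter names run E→D, a span of 6 letter steps, so the interval is some kind of seventh.
Eb to Db is 10 semitones. A major seventh is 11, so 10 makes it minor.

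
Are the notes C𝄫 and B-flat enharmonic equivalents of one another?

Yes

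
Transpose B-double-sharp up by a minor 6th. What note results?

A sixth above B lands on the letter G.
A minor sixth spans 8 semitones, so B## moves to pitch class 9. On the letter G that is G##.

G##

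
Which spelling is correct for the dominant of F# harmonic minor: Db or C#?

C#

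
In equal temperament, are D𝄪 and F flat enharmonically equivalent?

Yes

D## = pitch class 4 and Fb = pitch class 4 — the same pitch class, so they are enharmonic equivalents.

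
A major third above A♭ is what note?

C

A third above A lands on the letter C.
A major third spans 4 semitones, so Ab moves to pitch class 0. On the letter C that is C.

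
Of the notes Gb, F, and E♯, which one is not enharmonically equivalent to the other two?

In 12-tone equal temperament, enharmonic equivalents share a pitch class. Gb is pitch class 6; F is pitch class 5; E# is pitch class 5.
F and E# share pitch class 5, while Gb is pitch class 6.

Gb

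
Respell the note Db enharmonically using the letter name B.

B##

Plain B sits 2 semitones below Db, so on the letter B the same pitch needs a double sharp: B##.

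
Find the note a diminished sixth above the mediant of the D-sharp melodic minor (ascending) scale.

The mediant of D# melodic minor (ascending) is F#.
A diminished sixth (7 semitones) above F# lands on the letter D, giving Db.

Db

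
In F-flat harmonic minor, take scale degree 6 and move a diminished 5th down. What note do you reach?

Gb

Scale degree 6 of Fb harmonic minor is Dbb.
A diminished fifth (6 semitones) below Dbb lands on the letter G, giving Gb.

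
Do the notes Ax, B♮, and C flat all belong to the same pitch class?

Yes

A## = pitch class 11 and B = pitch class 11 and Cb = pitch class 11 — the same pitch class, so they are enharmonic equivalents.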